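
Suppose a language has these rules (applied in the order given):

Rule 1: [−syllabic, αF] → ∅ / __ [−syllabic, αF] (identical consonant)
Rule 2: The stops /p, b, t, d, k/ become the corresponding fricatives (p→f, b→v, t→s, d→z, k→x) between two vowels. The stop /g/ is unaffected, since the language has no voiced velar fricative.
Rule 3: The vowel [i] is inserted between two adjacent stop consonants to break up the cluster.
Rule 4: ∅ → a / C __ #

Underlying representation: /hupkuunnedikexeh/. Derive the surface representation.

hupikuunezixexeha

Rule 1 (degemination): /nn/ is a geminate; the first /n/ deletes. /hupkuunnedikexeh/ → hupkuunedikexeh.
Rule 2 (intervocalic spirantization): /d/ is a stop between vowels /e/ and /i/, so it spirantizes to the fricative [z]. /k/ is a stop between vowels /i/ and /e/, so it spirantizes to the fricative [x]. /hupkuunedikexeh/ → hupkuunezixexeh.
Rule 3 (stop-cluster i-epenthesis): /p/ and /k/ form a stop–stop cluster, so [i] is inserted between them. /hupkuunezixexeh/ → hupikuunezixexeh.
Rule 4 (final a-epenthesis): the form ends in the consonant /h/, so [a] is inserted word-finally. /hupikuunezixexeh/ → hupikuunezixexeha.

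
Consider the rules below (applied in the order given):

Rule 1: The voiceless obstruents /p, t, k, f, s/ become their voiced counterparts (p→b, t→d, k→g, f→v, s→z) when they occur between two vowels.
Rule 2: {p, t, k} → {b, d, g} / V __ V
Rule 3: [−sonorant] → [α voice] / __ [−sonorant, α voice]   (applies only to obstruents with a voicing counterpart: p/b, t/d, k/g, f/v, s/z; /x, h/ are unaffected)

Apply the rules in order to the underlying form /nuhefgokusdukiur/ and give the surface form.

Rule 1 (intervocalic voicing): /k/ is a voiceless obstruent between vowels /o/ and /u/, so it voices to [g]. /k/ is a voiceless obstruent between vowels /u/ and /i/, so it voices to [g]. /nuhefgokusdukiur/ → nuhefgogusdugiur.
Rule 2 (intervocalic voicing): no segment meets the environment; /nuhefgogusdugiur/ is unchanged.
Rule 3 (regressive voicing assimilation): /f/ precedes the voiced obstruent /g/, so it voices to [v] by assimilation. /s/ precedes the voiced obstruent /d/, so it voices to [z] by assimilation. /nuhefgogusdugiur/ → nuhevgoguzdugiur.

nuhevgoguzdugiur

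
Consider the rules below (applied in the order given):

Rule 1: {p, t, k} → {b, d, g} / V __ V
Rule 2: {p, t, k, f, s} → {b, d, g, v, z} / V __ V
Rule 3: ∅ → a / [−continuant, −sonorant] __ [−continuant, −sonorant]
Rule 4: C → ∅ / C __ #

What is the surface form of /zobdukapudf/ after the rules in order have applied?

Rule 1 (intervocalic voicing): /k/ is a voiceless stop between vowels /u/ and /a/, so it voices to [g]. /p/ is a voiceless stop between vowels /a/ and /u/, so it voices to [b]. /zobdukapudf/ → zobdugabudf.
Rule 2 (intervocalic voicing): no segment meets the environment; /zobdugabudf/ is unchanged.
Rule 3 (stop-cluster a-epenthesis): /b/ and /d/ form a stop–stop cluster, so [a] is inserted between them. /zobdugabudf/ → zobadugabudf.
Rule 4 (final cluster simplification): /f/ is the second consonant of a word-final cluster /df/, so it deletes. /zobadugabudf/ → zobadugabud.

zobadugabud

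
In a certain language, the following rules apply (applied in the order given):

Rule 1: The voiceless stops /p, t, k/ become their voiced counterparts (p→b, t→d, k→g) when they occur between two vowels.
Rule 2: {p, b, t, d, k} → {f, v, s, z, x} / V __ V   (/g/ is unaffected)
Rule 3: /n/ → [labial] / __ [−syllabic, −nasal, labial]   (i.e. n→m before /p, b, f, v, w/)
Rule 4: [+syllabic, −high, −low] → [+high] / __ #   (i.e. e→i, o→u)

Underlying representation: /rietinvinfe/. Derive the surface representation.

Rule 1 (intervocalic voicing): /t/ is a voiceless stop between vowels /e/ and /i/, so it voices to [d]. /rietinvinfe/ → riedinvinfe.
Rule 2 (intervocalic spirantization): /d/ is a stop between vowels /e/ and /i/, so it spirantizes to the fricative [z]. /riedinvinfe/ → riezinvinfe.
Rule 3 (nasal place assimilation): /n/ precedes the labial consonant /v/, so it assimilates in place to [m]. /n/ precedes the labial consonant /f/, so it assimilates in place to [m]. /riezinvinfe/ → riezimvimfe.
Rule 4 (final vowel raising): /e/ is a mid vowel in word-final position, so it raises to [i]. /riezimvimfe/ → riezimvimfi.

riezimvimfi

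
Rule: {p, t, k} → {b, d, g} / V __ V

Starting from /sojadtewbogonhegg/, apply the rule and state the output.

sojadtewbogonhegg

No segment of /sojadtewbogonhegg/ meets the structural description of the rule, so the form surfaces unchanged.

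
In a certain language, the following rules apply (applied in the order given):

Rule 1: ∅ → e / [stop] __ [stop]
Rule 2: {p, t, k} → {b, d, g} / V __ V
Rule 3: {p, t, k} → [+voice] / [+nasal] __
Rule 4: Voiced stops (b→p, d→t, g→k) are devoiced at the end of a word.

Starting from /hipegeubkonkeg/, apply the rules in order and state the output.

hibegeubegongek

Rule 1 (stop-cluster e-epenthesis): /b/ and /k/ form a stop–stop cluster, so [e] is inserted between them. /hipegeubkonkeg/ → hipegeubekonkeg.
Rule 2 (intervocalic voicing): /p/ is a voiceless stop between vowels /i/ and /e/, so it voices to [b]. /k/ is a voiceless stop between vowels /e/ and /o/, so it voices to [g]. /hipegeubekonkeg/ → hibegeubegonkeg.
Rule 3 (post-nasal voicing): /k/ is a voiceless stop immediately after the nasal /n/, so it voices to [g]. /hibegeubegonkeg/ → hibegeubegongeg.
Rule 4 (final devoicing): /g/ is a voiced stop in word-final position, so it devoices to [k]. /hibegeubegongeg/ → hibegeubegongek.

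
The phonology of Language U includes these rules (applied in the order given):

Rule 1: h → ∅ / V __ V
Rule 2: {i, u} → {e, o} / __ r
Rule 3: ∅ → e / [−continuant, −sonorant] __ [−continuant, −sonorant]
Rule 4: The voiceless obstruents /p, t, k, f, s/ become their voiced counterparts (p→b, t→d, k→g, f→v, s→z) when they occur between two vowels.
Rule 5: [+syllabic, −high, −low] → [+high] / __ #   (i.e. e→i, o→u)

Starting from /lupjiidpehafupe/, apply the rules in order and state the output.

Rule 1 (intervocalic h-deletion): /h/ occurs between vowels /e/ and /a/, so it deletes. /lupjiidpehafupe/ → lupjiidpeafupe.
Rule 2 (pre-rhotic lowering): no segment meets the environment; /lupjiidpeafupe/ is unchanged.
Rule 3 (stop-cluster e-epenthesis): /d/ and /p/ form a stop–stop cluster, so [e] is inserted between them. /lupjiidpeafupe/ → lupjiidepeafupe.
Rule 4 (intervocalic voicing): /p/ is a voiceless obstruent between vowels /e/ and /e/, so it voices to [b]. /f/ is a voiceless obstruent between vowels /a/ and /u/, so it voices to [v]. /p/ is a voiceless obstruent between vowels /u/ and /e/, so it voices to [b]. /lupjiidepeafupe/ → lupjiidebeavube.
Rule 5 (final vowel raising): /e/ is a mid vowel in word-final position, so it raises to [i]. /lupjiidebeavube/ → lupjiidebeavubi.

lupjiidebeavubi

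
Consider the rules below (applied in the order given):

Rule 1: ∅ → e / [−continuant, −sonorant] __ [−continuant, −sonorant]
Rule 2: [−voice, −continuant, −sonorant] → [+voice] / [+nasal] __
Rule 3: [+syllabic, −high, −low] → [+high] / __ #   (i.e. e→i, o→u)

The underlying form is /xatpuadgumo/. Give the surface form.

Rule 1 (stop-cluster e-epenthesis): /t/ and /p/ form a stop–stop cluster, so [e] is inserted between them. /d/ and /g/ form a stop–stop cluster, so [e] is inserted between them. /xatpuadgumo/ → xatepuadegumo.
Rule 2 (post-nasal voicing): no segment meets the environment; /xatepuadegumo/ is unchanged.
Rule 3 (final vowel raising): /o/ is a mid vowel in word-final position, so it raises to [u]. /xatepuadegumo/ → xatepuadegumu.

xatepuadegumu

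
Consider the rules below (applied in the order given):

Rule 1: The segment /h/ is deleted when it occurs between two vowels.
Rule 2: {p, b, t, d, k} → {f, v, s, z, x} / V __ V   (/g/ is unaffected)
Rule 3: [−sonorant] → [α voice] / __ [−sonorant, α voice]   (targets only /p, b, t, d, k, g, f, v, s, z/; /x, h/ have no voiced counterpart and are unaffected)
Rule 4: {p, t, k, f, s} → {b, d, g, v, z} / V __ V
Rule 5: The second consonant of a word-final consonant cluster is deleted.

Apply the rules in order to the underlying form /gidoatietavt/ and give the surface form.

Rule 1 (intervocalic h-deletion): no segment meets the environment; /gidoatietavt/ is unchanged.
Rule 2 (intervocalic spirantization): /d/ is a stop between vowels /i/ and /o/, so it spirantizes to the fricative [z]. /t/ is a stop between vowels /a/ and /i/, so it spirantizes to the fricative [s]. /t/ is a stop between vowels /e/ and /a/, so it spirantizes to the fricative [s]. /gidoatietavt/ → gizoasiesavt.
Rule 3 (regressive voicing assimilation): /v/ precedes the voiceless obstruent /t/, so it devoices to [f] by assimilation. /gizoasiesavt/ → gizoasiesaft.
Rule 4 (intervocalic voicing): /s/ is a voiceless obstruent between vowels /a/ and /i/, so it voices to [z]. /s/ is a voiceless obstruent between vowels /e/ and /a/, so it voices to [z]. /gizoasiesaft/ → gizoaziezaft.
Rule 5 (final cluster simplification): /t/ is the second consonant of a word-final cluster /ft/, so it deletes. /gizoaziezaft/ → gizoaziezaf.

gizoaziezaf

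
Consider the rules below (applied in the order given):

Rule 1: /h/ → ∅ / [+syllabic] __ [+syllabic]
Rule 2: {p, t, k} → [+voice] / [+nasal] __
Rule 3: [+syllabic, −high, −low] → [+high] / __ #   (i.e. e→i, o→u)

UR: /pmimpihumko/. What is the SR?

Rule 1 (intervocalic h-deletion): /h/ occurs between vowels /i/ and /u/, so it deletes. /pmimpihumko/ → pmimpiumko.
Rule 2 (post-nasal voicing): /p/ is a voiceless stop immediately after the nasal /m/, so it voices to [b]. /k/ is a voiceless stop immediately after the nasal /m/, so it voices to [g]. /pmimpiumko/ → pmimbiumgo.
Rule 3 (final vowel raising): /o/ is a mid vowel in word-final position, so it raises to [u]. /pmimbiumgo/ → pmimbiumgu.

pmimbiumgu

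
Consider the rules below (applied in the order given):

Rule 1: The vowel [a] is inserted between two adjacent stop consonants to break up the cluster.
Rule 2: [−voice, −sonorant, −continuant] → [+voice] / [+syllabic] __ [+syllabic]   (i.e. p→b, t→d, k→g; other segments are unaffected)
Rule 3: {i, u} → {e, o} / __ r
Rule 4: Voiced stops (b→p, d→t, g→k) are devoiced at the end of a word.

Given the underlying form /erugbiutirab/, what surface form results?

Rule 1 (stop-cluster a-epenthesis): /g/ and /b/ form a stop–stop cluster, so [a] is inserted between them. /erugbiutirab/ → erugabiutirab.
Rule 2 (intervocalic voicing): /t/ is a voiceless stop between vowels /u/ and /i/, so it voices to [d]. /erugabiutirab/ → erugabiudirab.
Rule 3 (pre-rhotic lowering): /i/ is a high vowel immediately before /r/, so it lowers to [e]. /erugabiudirab/ → erugabiuderab.
Rule 4 (final devoicing): /b/ is a voiced stop in word-final position, so it devoices to [p]. /erugabiuderab/ → erugabiuderap.

erugabiuderap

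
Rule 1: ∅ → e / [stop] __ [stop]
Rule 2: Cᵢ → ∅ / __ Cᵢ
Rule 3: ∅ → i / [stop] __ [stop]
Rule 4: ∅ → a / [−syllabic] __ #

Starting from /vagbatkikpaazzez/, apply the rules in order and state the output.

vagebatekikepaazeza

Rule 1 (stop-cluster e-epenthesis): /g/ and /b/ form a stop–stop cluster, so [e] is inserted between them. /t/ and /k/ form a stop–stop cluster, so [e] is inserted between them. /k/ and /p/ form a stop–stop cluster, so [e] is inserted between them. /vagbatkikpaazzez/ → vagebatekikepaazzez.
Rule 2 (degemination): /zz/ is a geminate; the first /z/ deletes. /vagebatekikepaazzez/ → vagebatekikepaazez.
Rule 3 (stop-cluster i-epenthesis): no segment meets the environment; /vagebatekikepaazez/ is unchanged.
Rule 4 (final a-epenthesis): the form ends in the consonant /z/, so [a] is inserted word-finally. /vagebatekikepaazez/ → vagebatekikepaazeza.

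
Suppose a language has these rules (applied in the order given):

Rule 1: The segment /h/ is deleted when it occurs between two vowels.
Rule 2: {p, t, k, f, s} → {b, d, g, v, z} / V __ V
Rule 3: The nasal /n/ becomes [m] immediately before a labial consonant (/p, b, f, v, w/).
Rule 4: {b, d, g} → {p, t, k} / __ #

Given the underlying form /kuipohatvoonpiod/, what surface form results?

kuiboatvoompiot

Rule 1 (intervocalic h-deletion): /h/ occurs between vowels /o/ and /a/, so it deletes. /kuipohatvoonpiod/ → kuipoatvoonpiod.
Rule 2 (intervocalic voicing): /p/ is a voiceless obstruent between vowels /i/ and /o/, so it voices to [b]. /kuipoatvoonpiod/ → kuiboatvoonpiod.
Rule 3 (nasal place assimilation): /n/ precedes the labial consonant /p/, so it assimilates in place to [m]. /kuiboatvoonpiod/ → kuiboatvoompiod.
Rule 4 (final devoicing): /d/ is a voiced stop in word-final position, so it devoices to [t]. /kuiboatvoompiod/ → kuiboatvoompiot.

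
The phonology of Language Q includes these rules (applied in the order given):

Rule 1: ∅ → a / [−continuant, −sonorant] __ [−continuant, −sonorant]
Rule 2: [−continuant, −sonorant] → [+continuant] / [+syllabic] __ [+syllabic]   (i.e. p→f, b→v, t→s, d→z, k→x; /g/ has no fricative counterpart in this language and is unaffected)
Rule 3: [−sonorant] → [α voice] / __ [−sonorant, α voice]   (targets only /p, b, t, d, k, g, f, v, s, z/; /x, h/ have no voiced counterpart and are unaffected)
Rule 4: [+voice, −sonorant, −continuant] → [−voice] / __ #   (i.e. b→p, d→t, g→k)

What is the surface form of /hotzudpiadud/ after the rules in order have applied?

hodzuzafiazut

Rule 1 (stop-cluster a-epenthesis): /d/ and /p/ form a stop–stop cluster, so [a] is inserted between them. /hotzudpiadud/ → hotzudapiadud.
Rule 2 (intervocalic spirantization): /d/ is a stop between vowels /u/ and /a/, so it spirantizes to the fricative [z]. /p/ is a stop between vowels /a/ and /i/, so it spirantizes to the fricative [f]. /d/ is a stop between vowels /a/ and /u/, so it spirantizes to the fricative [z]. /hotzudapiadud/ → hotzuzafiazud.
Rule 3 (regressive voicing assimilation): /t/ precedes the voiced obstruent /z/, so it voices to [d] by assimilation. /hotzuzafiazud/ → hodzuzafiazud.
Rule 4 (final devoicing): /d/ is a voiced stop in word-final position, so it devoices to [t]. /hodzuzafiazud/ → hodzuzafiazut.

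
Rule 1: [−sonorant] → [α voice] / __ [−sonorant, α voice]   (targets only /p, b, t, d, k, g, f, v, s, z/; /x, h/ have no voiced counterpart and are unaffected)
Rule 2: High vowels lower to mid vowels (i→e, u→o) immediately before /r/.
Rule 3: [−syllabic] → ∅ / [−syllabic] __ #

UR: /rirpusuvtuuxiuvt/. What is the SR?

rerpusuftuuxiuf

Rule 1 (regressive voicing assimilation): /v/ precedes the voiceless obstruent /t/, so it devoices to [f] by assimilation. /v/ precedes the voiceless obstruent /t/, so it devoices to [f] by assimilation. /rirpusuvtuuxiuvt/ → rirpusuftuuxiuft.
Rule 2 (pre-rhotic lowering): /i/ is a high vowel immediately before /r/, so it lowers to [e]. /rirpusuftuuxiuft/ → rerpusuftuuxiuft.
Rule 3 (final cluster simplification): /t/ is the second consonant of a word-final cluster /ft/, so it deletes. /rerpusuftuuxiuft/ → rerpusuftuuxiuf.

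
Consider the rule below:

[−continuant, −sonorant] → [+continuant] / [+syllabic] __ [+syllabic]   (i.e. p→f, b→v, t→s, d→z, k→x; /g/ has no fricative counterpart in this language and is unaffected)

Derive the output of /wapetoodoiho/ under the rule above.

/p/ is a stop between vowels /a/ and /e/, so it spirantizes to the fricative [f].
/t/ is a stop between vowels /e/ and /o/, so it spirantizes to the fricative [s].
/d/ is a stop between vowels /o/ and /o/, so it spirantizes to the fricative [z].
Surface form: [wafesoozoiho].

wafesoozoiho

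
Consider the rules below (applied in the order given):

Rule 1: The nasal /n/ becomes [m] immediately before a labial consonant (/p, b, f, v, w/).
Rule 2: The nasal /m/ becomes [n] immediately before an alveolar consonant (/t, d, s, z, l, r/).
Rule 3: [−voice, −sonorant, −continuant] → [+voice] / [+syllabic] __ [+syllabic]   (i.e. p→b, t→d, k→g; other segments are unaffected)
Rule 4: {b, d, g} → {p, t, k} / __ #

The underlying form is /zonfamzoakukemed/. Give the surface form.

Rule 1 (nasal place assimilation): /n/ precedes the labial consonant /f/, so it assimilates in place to [m]. /zonfamzoakukemed/ → zomfamzoakukemed.
Rule 2 (nasal place assimilation): /m/ precedes the alveolar consonant /z/, so it assimilates in place to [n]. /zomfamzoakukemed/ → zomfanzoakukemed.
Rule 3 (intervocalic voicing): /k/ is a voiceless stop between vowels /a/ and /u/, so it voices to [g]. /k/ is a voiceless stop between vowels /u/ and /e/, so it voices to [g]. /zomfanzoakukemed/ → zomfanzoagugemed.
Rule 4 (final devoicing): /d/ is a voiced stop in word-final position, so it devoices to [t]. /zomfanzoagugemed/ → zomfanzoagugemet.

zomfanzoagugemet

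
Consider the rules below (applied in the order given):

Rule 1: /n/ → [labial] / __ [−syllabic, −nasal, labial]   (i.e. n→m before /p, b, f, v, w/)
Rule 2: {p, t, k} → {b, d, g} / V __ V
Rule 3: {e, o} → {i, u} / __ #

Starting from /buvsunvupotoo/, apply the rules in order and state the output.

Rule 1 (nasal place assimilation): /n/ precedes the labial consonant /v/, so it assimilates in place to [m]. /buvsunvupotoo/ → buvsumvupotoo.
Rule 2 (intervocalic voicing): /p/ is a voiceless stop between vowels /u/ and /o/, so it voices to [b]. /t/ is a voiceless stop between vowels /o/ and /o/, so it voices to [d]. /buvsumvupotoo/ → buvsumvubodoo.
Rule 3 (final vowel raising): /o/ is a mid vowel in word-final position, so it raises to [u]. /buvsumvubodoo/ → buvsumvubodou.

buvsumvubodou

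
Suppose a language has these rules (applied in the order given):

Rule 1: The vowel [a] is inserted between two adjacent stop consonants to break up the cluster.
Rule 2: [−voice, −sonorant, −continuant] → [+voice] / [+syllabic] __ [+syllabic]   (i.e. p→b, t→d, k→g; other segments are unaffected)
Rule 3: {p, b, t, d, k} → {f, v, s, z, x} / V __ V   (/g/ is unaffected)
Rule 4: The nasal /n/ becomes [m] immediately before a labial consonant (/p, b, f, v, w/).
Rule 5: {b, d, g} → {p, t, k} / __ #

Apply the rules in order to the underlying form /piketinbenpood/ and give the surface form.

Rule 1 (stop-cluster a-epenthesis): no segment meets the environment; /piketinbenpood/ is unchanged.
Rule 2 (intervocalic voicing): /k/ is a voiceless stop between vowels /i/ and /e/, so it voices to [g]. /t/ is a voiceless stop between vowels /e/ and /i/, so it voices to [d]. /piketinbenpood/ → pigedinbenpood.
Rule 3 (intervocalic spirantization): /d/ is a stop between vowels /e/ and /i/, so it spirantizes to the fricative [z]. /pigedinbenpood/ → pigezinbenpood.
Rule 4 (nasal place assimilation): /n/ precedes the labial consonant /b/, so it assimilates in place to [m]. /n/ precedes the labial consonant /p/, so it assimilates in place to [m]. /pigezinbenpood/ → pigezimbempood.
Rule 5 (final devoicing): /d/ is a voiced stop in word-final position, so it devoices to [t]. /pigezimbempood/ → pigezimbempoot.

pigezimbempoot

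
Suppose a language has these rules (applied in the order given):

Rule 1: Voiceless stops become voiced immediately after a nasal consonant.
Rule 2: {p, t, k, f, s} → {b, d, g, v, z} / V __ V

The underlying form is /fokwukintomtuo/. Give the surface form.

Rule 1 (post-nasal voicing): /t/ is a voiceless stop immediately after the nasal /n/, so it voices to [d]. /t/ is a voiceless stop immediately after the nasal /m/, so it voices to [d]. /fokwukintomtuo/ → fokwukindomduo.
Rule 2 (intervocalic voicing): /k/ is a voiceless obstruent between vowels /u/ and /i/, so it voices to [g]. /fokwukindomduo/ → fokwugindomduo.

fokwugindomduo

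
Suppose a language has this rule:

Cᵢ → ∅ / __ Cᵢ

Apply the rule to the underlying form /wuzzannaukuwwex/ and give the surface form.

wuzanaukuwex

/zz/ is a geminate; the first /z/ deletes.
/nn/ is a geminate; the first /n/ deletes.
/ww/ is a geminate; the first /w/ deletes.
The other instances of /w/, /z/, /n/, /k/, /x/ do not occur in the required environment and remain unchanged.
Surface form: [wuzanaukuwex].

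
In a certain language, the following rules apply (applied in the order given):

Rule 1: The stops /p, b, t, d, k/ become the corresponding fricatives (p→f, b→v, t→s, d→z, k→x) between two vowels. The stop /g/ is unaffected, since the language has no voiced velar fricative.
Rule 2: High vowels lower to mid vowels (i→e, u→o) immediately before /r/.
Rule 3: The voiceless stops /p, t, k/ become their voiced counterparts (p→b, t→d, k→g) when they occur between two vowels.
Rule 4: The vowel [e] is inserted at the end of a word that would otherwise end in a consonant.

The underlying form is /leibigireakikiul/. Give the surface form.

leivigereaxixiule

Rule 1 (intervocalic spirantization): /b/ is a stop between vowels /i/ and /i/, so it spirantizes to the fricative [v]. /k/ is a stop between vowels /a/ and /i/, so it spirantizes to the fricative [x]. /k/ is a stop between vowels /i/ and /i/, so it spirantizes to the fricative [x]. /leibigireakikiul/ → leivigireaxixiul.
Rule 2 (pre-rhotic lowering): /i/ is a high vowel immediately before /r/, so it lowers to [e]. /leivigireaxixiul/ → leivigereaxixiul.
Rule 3 (intervocalic voicing): no segment meets the environment; /leivigereaxixiul/ is unchanged.
Rule 4 (final e-epenthesis): the form ends in the consonant /l/, so [e] is inserted word-finally. /leivigereaxixiul/ → leivigereaxixiule.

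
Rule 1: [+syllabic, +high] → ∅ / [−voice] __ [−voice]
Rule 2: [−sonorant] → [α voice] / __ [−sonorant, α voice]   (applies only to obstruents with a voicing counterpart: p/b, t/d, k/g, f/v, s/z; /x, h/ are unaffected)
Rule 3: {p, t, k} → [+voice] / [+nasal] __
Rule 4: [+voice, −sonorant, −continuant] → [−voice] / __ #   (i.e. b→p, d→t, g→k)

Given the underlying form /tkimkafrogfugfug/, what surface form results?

tkimgafrokfukfuk

Rule 1 (high vowel syncope): no segment meets the environment; /tkimkafrogfugfug/ is unchanged.
Rule 2 (regressive voicing assimilation): /g/ precedes the voiceless obstruent /f/, so it devoices to [k] by assimilation. /g/ precedes the voiceless obstruent /f/, so it devoices to [k] by assimilation. /tkimkafrogfugfug/ → tkimkafrokfukfug.
Rule 3 (post-nasal voicing): /k/ is a voiceless stop immediately after the nasal /m/, so it voices to [g]. /tkimkafrokfukfug/ → tkimgafrokfukfug.
Rule 4 (final devoicing): /g/ is a voiced stop in word-final position, so it devoices to [k]. /tkimgafrokfukfug/ → tkimgafrokfukfuk.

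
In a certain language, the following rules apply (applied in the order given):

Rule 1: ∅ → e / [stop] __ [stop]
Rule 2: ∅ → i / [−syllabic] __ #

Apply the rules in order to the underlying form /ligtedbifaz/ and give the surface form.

Rule 1 (stop-cluster e-epenthesis): /g/ and /t/ form a stop–stop cluster, so [e] is inserted between them. /d/ and /b/ form a stop–stop cluster, so [e] is inserted between them. /ligtedbifaz/ → ligetedebifaz.
Rule 2 (final i-epenthesis): the form ends in the consonant /z/, so [i] is inserted word-finally. /ligetedebifaz/ → ligetedebifazi.

ligetedebifazi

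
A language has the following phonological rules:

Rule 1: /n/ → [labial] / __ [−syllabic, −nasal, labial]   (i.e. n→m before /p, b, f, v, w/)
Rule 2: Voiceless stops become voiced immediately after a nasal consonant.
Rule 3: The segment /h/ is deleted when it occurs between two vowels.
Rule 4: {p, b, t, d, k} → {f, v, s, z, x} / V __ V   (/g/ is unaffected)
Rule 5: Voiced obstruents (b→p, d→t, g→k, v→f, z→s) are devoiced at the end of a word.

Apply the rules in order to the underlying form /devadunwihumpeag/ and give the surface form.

Rule 1 (nasal place assimilation): /n/ precedes the labial consonant /w/, so it assimilates in place to [m]. /devadunwihumpeag/ → devadumwihumpeag.
Rule 2 (post-nasal voicing): /p/ is a voiceless stop immediately after the nasal /m/, so it voices to [b]. /devadumwihumpeag/ → devadumwihumbeag.
Rule 3 (intervocalic h-deletion): /h/ occurs between vowels /i/ and /u/, so it deletes. /devadumwihumbeag/ → devadumwiumbeag.
Rule 4 (intervocalic spirantization): /d/ is a stop between vowels /a/ and /u/, so it spirantizes to the fricative [z]. /devadumwiumbeag/ → devazumwiumbeag.
Rule 5 (final devoicing): /g/ is a voiced obstruent in word-final position, so it devoices to [k]. /devazumwiumbeag/ → devazumwiumbeak.

devazumwiumbeak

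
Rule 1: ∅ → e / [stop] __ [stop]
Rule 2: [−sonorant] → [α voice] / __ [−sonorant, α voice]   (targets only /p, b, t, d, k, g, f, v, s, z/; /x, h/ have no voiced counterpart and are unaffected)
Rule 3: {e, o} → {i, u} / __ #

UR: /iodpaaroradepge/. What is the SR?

Rule 1 (stop-cluster e-epenthesis): /d/ and /p/ form a stop–stop cluster, so [e] is inserted between them. /p/ and /g/ form a stop–stop cluster, so [e] is inserted between them. /iodpaaroradepge/ → iodepaaroradepege.
Rule 2 (regressive voicing assimilation): no segment meets the environment; /iodepaaroradepege/ is unchanged.
Rule 3 (final vowel raising): /e/ is a mid vowel in word-final position, so it raises to [i]. /iodepaaroradepege/ → iodepaaroradepegi.

iodepaaroradepegi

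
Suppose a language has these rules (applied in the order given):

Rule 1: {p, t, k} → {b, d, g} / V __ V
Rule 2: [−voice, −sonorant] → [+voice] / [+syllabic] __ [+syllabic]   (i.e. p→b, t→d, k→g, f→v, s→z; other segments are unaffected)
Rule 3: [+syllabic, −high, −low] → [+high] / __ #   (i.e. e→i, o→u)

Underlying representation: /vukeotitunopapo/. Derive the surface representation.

Rule 1 (intervocalic voicing): /k/ is a voiceless stop between vowels /u/ and /e/, so it voices to [g]. /t/ is a voiceless stop between vowels /o/ and /i/, so it voices to [d]. /t/ is a voiceless stop between vowels /i/ and /u/, so it voices to [d]. /p/ is a voiceless stop between vowels /o/ and /a/, so it voices to [b]. /p/ is a voiceless stop between vowels /a/ and /o/, so it voices to [b]. /vukeotitunopapo/ → vugeodidunobabo.
Rule 2 (intervocalic voicing): no segment meets the environment; /vugeodidunobabo/ is unchanged.
Rule 3 (final vowel raising): /o/ is a mid vowel in word-final position, so it raises to [u]. /vugeodidunobabo/ → vugeodidunobabu.

vugeodidunobabu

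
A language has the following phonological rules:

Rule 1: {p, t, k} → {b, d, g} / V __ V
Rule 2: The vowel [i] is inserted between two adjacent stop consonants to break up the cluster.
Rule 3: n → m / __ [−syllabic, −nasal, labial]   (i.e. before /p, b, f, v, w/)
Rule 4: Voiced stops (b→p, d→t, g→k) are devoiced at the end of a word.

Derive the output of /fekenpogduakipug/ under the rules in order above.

fegempogiduagibuk

Rule 1 (intervocalic voicing): /k/ is a voiceless stop between vowels /e/ and /e/, so it voices to [g]. /k/ is a voiceless stop between vowels /a/ and /i/, so it voices to [g]. /p/ is a voiceless stop between vowels /i/ and /u/, so it voices to [b]. /fekenpogduakipug/ → fegenpogduagibug.
Rule 2 (stop-cluster i-epenthesis): /g/ and /d/ form a stop–stop cluster, so [i] is inserted between them. /fegenpogduagibug/ → fegenpogiduagibug.
Rule 3 (nasal place assimilation): /n/ precedes the labial consonant /p/, so it assimilates in place to [m]. /fegenpogiduagibug/ → fegempogiduagibug.
Rule 4 (final devoicing): /g/ is a voiced stop in word-final position, so it devoices to [k]. /fegempogiduagibug/ → fegempogiduagibuk.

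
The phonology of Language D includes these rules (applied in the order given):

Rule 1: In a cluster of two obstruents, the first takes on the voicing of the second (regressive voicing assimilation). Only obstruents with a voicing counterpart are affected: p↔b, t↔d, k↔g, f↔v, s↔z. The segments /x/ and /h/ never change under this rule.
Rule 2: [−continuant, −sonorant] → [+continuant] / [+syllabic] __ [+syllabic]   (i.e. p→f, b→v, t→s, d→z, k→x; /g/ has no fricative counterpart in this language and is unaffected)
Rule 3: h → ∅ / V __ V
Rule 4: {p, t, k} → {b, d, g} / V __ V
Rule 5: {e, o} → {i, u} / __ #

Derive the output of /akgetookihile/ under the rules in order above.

Rule 1 (regressive voicing assimilation): /k/ precedes the voiced obstruent /g/, so it voices to [g] by assimilation. /akgetookihile/ → aggetookihile.
Rule 2 (intervocalic spirantization): /t/ is a stop between vowels /e/ and /o/, so it spirantizes to the fricative [s]. /k/ is a stop between vowels /o/ and /i/, so it spirantizes to the fricative [x]. /aggetookihile/ → aggesooxihile.
Rule 3 (intervocalic h-deletion): /h/ occurs between vowels /i/ and /i/, so it deletes. /aggesooxihile/ → aggesooxiile.
Rule 4 (intervocalic voicing): no segment meets the environment; /aggesooxiile/ is unchanged.
Rule 5 (final vowel raising): /e/ is a mid vowel in word-final position, so it raises to [i]. /aggesooxiile/ → aggesooxiili.

aggesooxiili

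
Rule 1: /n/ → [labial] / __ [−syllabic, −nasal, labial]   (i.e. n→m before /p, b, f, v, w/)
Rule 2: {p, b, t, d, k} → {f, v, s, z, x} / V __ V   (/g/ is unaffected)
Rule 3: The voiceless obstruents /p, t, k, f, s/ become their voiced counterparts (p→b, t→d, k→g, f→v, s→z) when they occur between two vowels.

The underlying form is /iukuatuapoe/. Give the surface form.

Rule 1 (nasal place assimilation): no segment meets the environment; /iukuatuapoe/ is unchanged.
Rule 2 (intervocalic spirantization): /k/ is a stop between vowels /u/ and /u/, so it spirantizes to the fricative [x]. /t/ is a stop between vowels /a/ and /u/, so it spirantizes to the fricative [s]. /p/ is a stop between vowels /a/ and /o/, so it spirantizes to the fricative [f]. /iukuatuapoe/ → iuxuasuafoe.
Rule 3 (intervocalic voicing): /s/ is a voiceless obstruent between vowels /a/ and /u/, so it voices to [z]. /f/ is a voiceless obstruent between vowels /a/ and /o/, so it voices to [v]. /iuxuasuafoe/ → iuxuazuavoe.

iuxuazuavoe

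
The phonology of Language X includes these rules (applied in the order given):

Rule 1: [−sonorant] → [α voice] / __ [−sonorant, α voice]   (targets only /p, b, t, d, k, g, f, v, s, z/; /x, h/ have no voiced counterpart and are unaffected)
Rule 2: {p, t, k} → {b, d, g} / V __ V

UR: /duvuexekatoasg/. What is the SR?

duvuexegadoazg

Rule 1 (regressive voicing assimilation): /s/ precedes the voiced obstruent /g/, so it voices to [z] by assimilation. /duvuexekatoasg/ → duvuexekatoazg.
Rule 2 (intervocalic voicing): /k/ is a voiceless stop between vowels /e/ and /a/, so it voices to [g]. /t/ is a voiceless stop between vowels /a/ and /o/, so it voices to [d]. /duvuexekatoazg/ → duvuexegadoazg.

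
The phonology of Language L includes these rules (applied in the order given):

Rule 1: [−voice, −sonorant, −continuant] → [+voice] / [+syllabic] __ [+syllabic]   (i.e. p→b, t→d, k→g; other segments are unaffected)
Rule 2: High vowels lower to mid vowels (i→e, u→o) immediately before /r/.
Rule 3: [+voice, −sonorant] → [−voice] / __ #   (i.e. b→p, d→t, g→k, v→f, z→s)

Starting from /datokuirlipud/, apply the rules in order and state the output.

Rule 1 (intervocalic voicing): /t/ is a voiceless stop between vowels /a/ and /o/, so it voices to [d]. /k/ is a voiceless stop between vowels /o/ and /u/, so it voices to [g]. /p/ is a voiceless stop between vowels /i/ and /u/, so it voices to [b]. /datokuirlipud/ → dadoguirlibud.
Rule 2 (pre-rhotic lowering): /i/ is a high vowel immediately before /r/, so it lowers to [e]. /dadoguirlibud/ → dadoguerlibud.
Rule 3 (final devoicing): /d/ is a voiced obstruent in word-final position, so it devoices to [t]. /dadoguerlibud/ → dadoguerlibut.

dadoguerlibut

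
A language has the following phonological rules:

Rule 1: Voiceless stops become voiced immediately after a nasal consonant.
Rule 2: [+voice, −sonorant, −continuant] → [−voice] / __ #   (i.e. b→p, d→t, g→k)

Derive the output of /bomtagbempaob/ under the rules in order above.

bomdagbembaop

Rule 1 (post-nasal voicing): /t/ is a voiceless stop immediately after the nasal /m/, so it voices to [d]. /p/ is a voiceless stop immediately after the nasal /m/, so it voices to [b]. /bomtagbempaob/ → bomdagbembaob.
Rule 2 (final devoicing): /b/ is a voiced stop in word-final position, so it devoices to [p]. /bomdagbembaob/ → bomdagbembaop.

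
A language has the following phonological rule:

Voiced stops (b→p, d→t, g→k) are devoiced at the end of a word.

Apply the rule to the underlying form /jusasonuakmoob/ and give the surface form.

jusasonuakmoop

/b/ is a voiced stop in word-final position, so it devoices to [p].
Surface form: [jusasonuakmoop].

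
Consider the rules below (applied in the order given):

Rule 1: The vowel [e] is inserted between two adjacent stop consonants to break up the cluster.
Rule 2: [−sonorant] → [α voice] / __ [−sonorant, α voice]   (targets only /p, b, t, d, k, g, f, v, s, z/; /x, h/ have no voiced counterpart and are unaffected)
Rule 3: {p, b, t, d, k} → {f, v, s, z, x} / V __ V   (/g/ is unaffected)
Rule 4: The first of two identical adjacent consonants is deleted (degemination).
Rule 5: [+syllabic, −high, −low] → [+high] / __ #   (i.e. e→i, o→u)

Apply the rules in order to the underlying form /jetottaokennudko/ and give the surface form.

jesosesaoxenuzexu

Rule 1 (stop-cluster e-epenthesis): /t/ and /t/ form a stop–stop cluster, so [e] is inserted between them. /d/ and /k/ form a stop–stop cluster, so [e] is inserted between them. /jetottaokennudko/ → jetotetaokennudeko.
Rule 2 (regressive voicing assimilation): no segment meets the environment; /jetotetaokennudeko/ is unchanged.
Rule 3 (intervocalic spirantization): /t/ is a stop between vowels /e/ and /o/, so it spirantizes to the fricative [s]. /t/ is a stop between vowels /o/ and /e/, so it spirantizes to the fricative [s]. /t/ is a stop between vowels /e/ and /a/, so it spirantizes to the fricative [s]. /k/ is a stop between vowels /o/ and /e/, so it spirantizes to the fricative [x]. /d/ is a stop between vowels /u/ and /e/, so it spirantizes to the fricative [z]. /k/ is a stop between vowels /e/ and /o/, so it spirantizes to the fricative [x]. /jetotetaokennudeko/ → jesosesaoxennuzexo.
Rule 4 (degemination): /nn/ is a geminate; the first /n/ deletes. /jesosesaoxennuzexo/ → jesosesaoxenuzexo.
Rule 5 (final vowel raising): /o/ is a mid vowel in word-final position, so it raises to [u]. /jesosesaoxenuzexo/ → jesosesaoxenuzexu.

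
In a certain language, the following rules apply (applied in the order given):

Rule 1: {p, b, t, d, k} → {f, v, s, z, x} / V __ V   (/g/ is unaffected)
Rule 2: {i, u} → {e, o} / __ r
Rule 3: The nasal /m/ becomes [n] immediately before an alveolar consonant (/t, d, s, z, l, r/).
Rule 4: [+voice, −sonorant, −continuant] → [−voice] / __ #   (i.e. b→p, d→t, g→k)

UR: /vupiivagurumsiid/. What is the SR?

vufiivagorunsiit

Rule 1 (intervocalic spirantization): /p/ is a stop between vowels /u/ and /i/, so it spirantizes to the fricative [f]. /vupiivagurumsiid/ → vufiivagurumsiid.
Rule 2 (pre-rhotic lowering): /u/ is a high vowel immediately before /r/, so it lowers to [o]. /vufiivagurumsiid/ → vufiivagorumsiid.
Rule 3 (nasal place assimilation): /m/ precedes the alveolar consonant /s/, so it assimilates in place to [n]. /vufiivagorumsiid/ → vufiivagorunsiid.
Rule 4 (final devoicing): /d/ is a voiced stop in word-final position, so it devoices to [t]. /vufiivagorunsiid/ → vufiivagorunsiit.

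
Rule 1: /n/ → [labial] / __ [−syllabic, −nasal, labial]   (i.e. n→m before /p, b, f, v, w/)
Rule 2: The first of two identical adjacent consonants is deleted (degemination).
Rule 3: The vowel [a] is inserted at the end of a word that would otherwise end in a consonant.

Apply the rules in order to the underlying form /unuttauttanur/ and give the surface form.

unutautanura

Rule 1 (nasal place assimilation): no segment meets the environment; /unuttauttanur/ is unchanged.
Rule 2 (degemination): /tt/ is a geminate; the first /t/ deletes. /tt/ is a geminate; the first /t/ deletes. /unuttauttanur/ → unutautanur.
Rule 3 (final a-epenthesis): the form ends in the consonant /r/, so [a] is inserted word-finally. /unutautanur/ → unutautanura.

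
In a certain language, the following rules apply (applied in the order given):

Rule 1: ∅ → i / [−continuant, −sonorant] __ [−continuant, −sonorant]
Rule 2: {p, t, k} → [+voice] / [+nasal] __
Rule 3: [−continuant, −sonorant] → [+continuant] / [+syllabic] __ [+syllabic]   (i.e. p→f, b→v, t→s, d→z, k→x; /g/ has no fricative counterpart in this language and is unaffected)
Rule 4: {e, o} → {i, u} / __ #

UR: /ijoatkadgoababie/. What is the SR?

Rule 1 (stop-cluster i-epenthesis): /t/ and /k/ form a stop–stop cluster, so [i] is inserted between them. /d/ and /g/ form a stop–stop cluster, so [i] is inserted between them. /ijoatkadgoababie/ → ijoatikadigoababie.
Rule 2 (post-nasal voicing): no segment meets the environment; /ijoatikadigoababie/ is unchanged.
Rule 3 (intervocalic spirantization): /t/ is a stop between vowels /a/ and /i/, so it spirantizes to the fricative [s]. /k/ is a stop between vowels /i/ and /a/, so it spirantizes to the fricative [x]. /d/ is a stop between vowels /a/ and /i/, so it spirantizes to the fricative [z]. /b/ is a stop between vowels /a/ and /a/, so it spirantizes to the fricative [v]. /b/ is a stop between vowels /a/ and /i/, so it spirantizes to the fricative [v]. /ijoatikadigoababie/ → ijoasixazigoavavie.
Rule 4 (final vowel raising): /e/ is a mid vowel in word-final position, so it raises to [i]. /ijoasixazigoavavie/ → ijoasixazigoavavii.

ijoasixazigoavavii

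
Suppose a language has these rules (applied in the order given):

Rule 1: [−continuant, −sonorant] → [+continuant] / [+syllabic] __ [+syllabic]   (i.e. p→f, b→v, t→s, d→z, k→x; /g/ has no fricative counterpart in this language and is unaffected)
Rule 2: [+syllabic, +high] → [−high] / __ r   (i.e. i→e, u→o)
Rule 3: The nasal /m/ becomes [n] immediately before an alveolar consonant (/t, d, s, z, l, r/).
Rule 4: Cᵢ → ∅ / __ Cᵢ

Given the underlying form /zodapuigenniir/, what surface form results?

zozafuigenier

Rule 1 (intervocalic spirantization): /d/ is a stop between vowels /o/ and /a/, so it spirantizes to the fricative [z]. /p/ is a stop between vowels /a/ and /u/, so it spirantizes to the fricative [f]. /zodapuigenniir/ → zozafuigenniir.
Rule 2 (pre-rhotic lowering): /i/ is a high vowel immediately before /r/, so it lowers to [e]. /zozafuigenniir/ → zozafuigennier.
Rule 3 (nasal place assimilation): no segment meets the environment; /zozafuigennier/ is unchanged.
Rule 4 (degemination): /nn/ is a geminate; the first /n/ deletes. /zozafuigennier/ → zozafuigenier.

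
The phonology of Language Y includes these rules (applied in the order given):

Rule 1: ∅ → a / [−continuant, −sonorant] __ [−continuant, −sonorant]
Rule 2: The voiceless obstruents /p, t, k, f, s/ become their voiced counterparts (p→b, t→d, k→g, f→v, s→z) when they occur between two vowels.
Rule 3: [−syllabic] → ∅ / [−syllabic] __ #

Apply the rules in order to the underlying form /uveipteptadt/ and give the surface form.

Rule 1 (stop-cluster a-epenthesis): /p/ and /t/ form a stop–stop cluster, so [a] is inserted between them. /p/ and /t/ form a stop–stop cluster, so [a] is inserted between them. /d/ and /t/ form a stop–stop cluster, so [a] is inserted between them. /uveipteptadt/ → uveipatepatadat.
Rule 2 (intervocalic voicing): /p/ is a voiceless obstruent between vowels /i/ and /a/, so it voices to [b]. /t/ is a voiceless obstruent between vowels /a/ and /e/, so it voices to [d]. /p/ is a voiceless obstruent between vowels /e/ and /a/, so it voices to [b]. /t/ is a voiceless obstruent between vowels /a/ and /a/, so it voices to [d]. /uveipatepatadat/ → uveibadebadadat.
Rule 3 (final cluster simplification): no segment meets the environment; /uveibadebadadat/ is unchanged.

uveibadebadadat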